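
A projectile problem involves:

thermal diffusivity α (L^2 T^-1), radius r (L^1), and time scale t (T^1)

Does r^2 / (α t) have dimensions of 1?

Sum the exponent of each base dimension across the product:
  L: −[α]_L + 2·[r]_L − [t]_L = −(2) + 2·(1) − (0) = 0
  T: −[α]_T + 2·[r]_T − [t]_T = −(-1) + 2·(0) − (1) = 0
All base exponents vanish — dimensionless.

yes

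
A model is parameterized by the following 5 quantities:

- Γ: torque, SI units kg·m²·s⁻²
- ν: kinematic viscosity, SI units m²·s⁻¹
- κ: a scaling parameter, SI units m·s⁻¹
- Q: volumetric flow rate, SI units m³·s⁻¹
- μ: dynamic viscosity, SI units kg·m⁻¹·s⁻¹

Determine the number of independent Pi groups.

2

There are 5 variables and 3 base dimensions (M, L, T).
The dimension matrix has rank 3.
Independent dimensionless groups: 5 − 3 = 2.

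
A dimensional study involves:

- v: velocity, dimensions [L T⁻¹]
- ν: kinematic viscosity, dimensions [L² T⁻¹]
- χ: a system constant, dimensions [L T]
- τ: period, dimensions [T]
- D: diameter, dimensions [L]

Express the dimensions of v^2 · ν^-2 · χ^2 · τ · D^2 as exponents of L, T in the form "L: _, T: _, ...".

Collect each base-dimension exponent across the product:
  L: 2·(1) − 2·(2) + 2·(1) + (0) + 2·(1) = 2
  T: 2·(-1) − 2·(-1) + 2·(1) + (1) + 2·(0) = 3
So the dimensions are [L² T³].

L: 2, T: 3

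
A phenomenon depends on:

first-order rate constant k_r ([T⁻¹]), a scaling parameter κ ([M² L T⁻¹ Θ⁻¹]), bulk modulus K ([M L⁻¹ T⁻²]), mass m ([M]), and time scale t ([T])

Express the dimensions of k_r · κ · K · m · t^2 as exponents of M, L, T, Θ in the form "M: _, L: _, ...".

Collect each base-dimension exponent across the product:
  M: (0) + (2) + (1) + (1) + 2·(0) = 4
  L: (0) + (1) + (-1) + (0) + 2·(0) = 0
  T: (-1) + (-1) + (-2) + (0) + 2·(1) = -2
  Θ: (0) + (-1) + (0) + (0) + 2·(0) = -1
So the dimensions are [M⁴ T⁻² Θ⁻¹].

M: 4, L: 0, T: -2, Θ: -1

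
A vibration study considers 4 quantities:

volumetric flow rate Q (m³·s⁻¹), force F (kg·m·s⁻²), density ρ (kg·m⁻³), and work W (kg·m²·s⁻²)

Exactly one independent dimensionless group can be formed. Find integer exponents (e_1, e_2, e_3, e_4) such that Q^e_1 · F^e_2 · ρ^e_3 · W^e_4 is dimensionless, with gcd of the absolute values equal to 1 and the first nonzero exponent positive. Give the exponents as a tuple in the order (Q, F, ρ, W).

(2, 1, 1, -2)

M: e_1·(0) + e_2·(1) + e_3·(1) + e_4·(1) = 0
L: e_1·(3) + e_2·(1) + e_3·(-3) + e_4·(2) = 0
T: e_1·(-1) + e_2·(-2) + e_3·(0) + e_4·(-2) = 0
Solving this homogeneous linear system for the smallest-integer solution (first nonzero entry positive) gives (2, 1, 1, -2).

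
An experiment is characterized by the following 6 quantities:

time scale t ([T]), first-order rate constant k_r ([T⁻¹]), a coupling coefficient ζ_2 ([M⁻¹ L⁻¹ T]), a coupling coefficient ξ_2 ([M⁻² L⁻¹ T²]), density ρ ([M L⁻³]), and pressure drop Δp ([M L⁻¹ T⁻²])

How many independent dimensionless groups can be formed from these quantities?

3

There are 6 variables and 3 base dimensions (M, L, T).
The dimension matrix has rank 3.
Independent dimensionless groups: 6 − 3 = 3.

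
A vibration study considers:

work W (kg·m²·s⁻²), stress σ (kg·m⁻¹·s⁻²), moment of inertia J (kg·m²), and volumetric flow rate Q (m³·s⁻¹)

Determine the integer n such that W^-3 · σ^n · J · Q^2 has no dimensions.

2

Balance the M exponent: (1)·n from σ, plus −3·(1) + (1) + 2·(0) = -2 from the rest, must sum to zero.
n − 2 = 0, so n = 2.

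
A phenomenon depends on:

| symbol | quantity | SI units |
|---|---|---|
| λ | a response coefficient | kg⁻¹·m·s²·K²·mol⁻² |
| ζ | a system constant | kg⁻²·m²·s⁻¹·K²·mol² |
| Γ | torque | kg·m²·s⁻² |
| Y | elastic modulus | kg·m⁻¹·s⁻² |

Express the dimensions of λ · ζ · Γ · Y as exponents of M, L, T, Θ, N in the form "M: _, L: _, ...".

Collect each base-dimension exponent across the product:
  M: (-1) + (-2) + (1) + (1) = -1
  L: (1) + (2) + (2) + (-1) = 4
  T: (2) + (-1) + (-2) + (-2) = -3
  Θ: (2) + (2) + (0) + (0) = 4
  N: (-2) + (2) + (0) + (0) = 0
So the dimensions are [M⁻¹ L⁴ T⁻³ Θ⁴].

M: -1, L: 4, T: -3, Θ: 4, N: 0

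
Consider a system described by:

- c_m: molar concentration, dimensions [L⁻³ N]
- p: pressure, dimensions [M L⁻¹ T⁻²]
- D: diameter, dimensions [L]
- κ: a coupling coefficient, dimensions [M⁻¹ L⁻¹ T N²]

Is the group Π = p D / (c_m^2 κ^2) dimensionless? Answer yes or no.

Sum the exponent of each base dimension across the product:
  M: −2·[c_m]_M + [p]_M + [D]_M − 2·[κ]_M = −2·(0) + (1) + (0) − 2·(-1) = 3
  L: −2·[c_m]_L + [p]_L + [D]_L − 2·[κ]_L = −2·(-3) + (-1) + (1) − 2·(-1) = 8
  T: −2·[c_m]_T + [p]_T + [D]_T − 2·[κ]_T = −2·(0) + (-2) + (0) − 2·(1) = -4
  N: −2·[c_m]_N + [p]_N + [D]_N − 2·[κ]_N = −2·(1) + (0) + (0) − 2·(2) = -6
Net dimensions [M³ L⁸ T⁻⁴ N⁻⁶] ≠ [1] — not dimensionless.

no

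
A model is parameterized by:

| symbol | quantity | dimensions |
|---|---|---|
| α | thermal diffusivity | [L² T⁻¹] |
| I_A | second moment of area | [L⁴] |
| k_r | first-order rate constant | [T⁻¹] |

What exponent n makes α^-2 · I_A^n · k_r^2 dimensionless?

1

Balance the L exponent: (4)·n from I_A, plus −2·(2) + 2·(0) = -4 from the rest, must sum to zero.
4n − 4 = 0, so n = 1.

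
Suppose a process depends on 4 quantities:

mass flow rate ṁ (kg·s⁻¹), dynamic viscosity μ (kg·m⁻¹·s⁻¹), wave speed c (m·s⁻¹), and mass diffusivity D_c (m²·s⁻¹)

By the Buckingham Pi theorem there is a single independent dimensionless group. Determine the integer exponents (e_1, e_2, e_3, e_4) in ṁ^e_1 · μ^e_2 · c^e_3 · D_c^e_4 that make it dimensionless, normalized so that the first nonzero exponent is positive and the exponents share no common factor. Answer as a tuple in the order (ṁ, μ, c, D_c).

(1, -1, 1, -1)

M: e_1·(1) + e_2·(1) + e_3·(0) + e_4·(0) = 0
L: e_1·(0) + e_2·(-1) + e_3·(1) + e_4·(2) = 0
T: e_1·(-1) + e_2·(-1) + e_3·(-1) + e_4·(-1) = 0
Solving this homogeneous linear system for the smallest-integer solution (first nonzero entry positive) gives (1, -1, 1, -1).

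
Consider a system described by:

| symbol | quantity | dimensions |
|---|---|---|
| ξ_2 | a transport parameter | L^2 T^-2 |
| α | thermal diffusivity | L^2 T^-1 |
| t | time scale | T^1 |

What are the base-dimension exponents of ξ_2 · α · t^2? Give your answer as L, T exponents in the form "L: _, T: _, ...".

L: 4, T: -1

Collect each base-dimension exponent across the product:
  L: (2) + (2) + 2·(0) = 4
  T: (-2) + (-1) + 2·(1) = -1
So the dimensions are [L⁴ T⁻¹].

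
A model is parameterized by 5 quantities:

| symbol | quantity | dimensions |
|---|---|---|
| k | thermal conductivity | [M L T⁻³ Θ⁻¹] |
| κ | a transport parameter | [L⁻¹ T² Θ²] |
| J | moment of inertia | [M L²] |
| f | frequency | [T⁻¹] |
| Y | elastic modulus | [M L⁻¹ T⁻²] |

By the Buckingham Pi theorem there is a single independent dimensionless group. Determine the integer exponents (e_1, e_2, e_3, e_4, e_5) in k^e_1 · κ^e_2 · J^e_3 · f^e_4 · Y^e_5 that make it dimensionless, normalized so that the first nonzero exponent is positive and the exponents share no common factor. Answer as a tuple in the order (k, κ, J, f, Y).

M: e_1·(1) + e_2·(0) + e_3·(1) + e_4·(0) + e_5·(1) = 0
L: e_1·(1) + e_2·(-1) + e_3·(2) + e_4·(0) + e_5·(-1) = 0
T: e_1·(-3) + e_2·(2) + e_3·(0) + e_4·(-1) + e_5·(-2) = 0
Θ: e_1·(-1) + e_2·(2) + e_3·(0) + e_4·(0) + e_5·(0) = 0
Solving this homogeneous linear system for the smallest-integer solution (first nonzero entry positive) gives (2, 1, -1, -2, -1).

(2, 1, -1, -2, -1)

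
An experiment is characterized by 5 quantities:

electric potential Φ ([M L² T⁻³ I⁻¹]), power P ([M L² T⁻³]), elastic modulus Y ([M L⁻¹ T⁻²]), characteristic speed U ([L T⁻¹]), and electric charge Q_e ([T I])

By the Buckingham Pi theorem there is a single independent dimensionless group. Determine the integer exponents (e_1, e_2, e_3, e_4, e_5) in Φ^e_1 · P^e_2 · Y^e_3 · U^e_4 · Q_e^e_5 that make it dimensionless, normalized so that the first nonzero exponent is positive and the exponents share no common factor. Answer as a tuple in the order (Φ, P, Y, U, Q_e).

(2, -3, 1, 3, 2)

M: e_1·(1) + e_2·(1) + e_3·(1) + e_4·(0) + e_5·(0) = 0
L: e_1·(2) + e_2·(2) + e_3·(-1) + e_4·(1) + e_5·(0) = 0
T: e_1·(-3) + e_2·(-3) + e_3·(-2) + e_4·(-1) + e_5·(1) = 0
I: e_1·(-1) + e_2·(0) + e_3·(0) + e_4·(0) + e_5·(1) = 0
Solving this homogeneous linear system for the smallest-integer solution (first nonzero entry positive) gives (2, -3, 1, 3, 2).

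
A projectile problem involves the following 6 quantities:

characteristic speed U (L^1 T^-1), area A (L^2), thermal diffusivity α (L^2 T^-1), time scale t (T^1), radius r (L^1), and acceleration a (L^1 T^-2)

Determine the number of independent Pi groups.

4

There are 6 variables and 2 base dimensions (L, T).
The dimension matrix has rank 2.
Independent dimensionless groups: 6 − 2 = 4.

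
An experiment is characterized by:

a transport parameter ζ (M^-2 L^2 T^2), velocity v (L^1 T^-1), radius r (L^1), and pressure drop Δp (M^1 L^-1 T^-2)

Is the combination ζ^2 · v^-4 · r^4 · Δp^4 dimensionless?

Sum the exponent of each base dimension across the product:
  M: 2·[ζ]_M − 4·[v]_M + 4·[r]_M + 4·[Δp]_M = 2·(-2) − 4·(0) + 4·(0) + 4·(1) = 0
  L: 2·[ζ]_L − 4·[v]_L + 4·[r]_L + 4·[Δp]_L = 2·(2) − 4·(1) + 4·(1) + 4·(-1) = 0
  T: 2·[ζ]_T − 4·[v]_T + 4·[r]_T + 4·[Δp]_T = 2·(2) − 4·(-1) + 4·(0) + 4·(-2) = 0
All base exponents vanish — dimensionless.

yes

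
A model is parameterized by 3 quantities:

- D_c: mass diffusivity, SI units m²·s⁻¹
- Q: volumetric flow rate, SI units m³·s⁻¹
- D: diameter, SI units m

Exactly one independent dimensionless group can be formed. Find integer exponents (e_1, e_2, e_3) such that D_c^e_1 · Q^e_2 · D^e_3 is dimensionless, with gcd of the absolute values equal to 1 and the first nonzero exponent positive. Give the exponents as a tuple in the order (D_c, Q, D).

(1, -1, 1)

L: e_1·(2) + e_2·(3) + e_3·(1) = 0
T: e_1·(-1) + e_2·(-1) + e_3·(0) = 0
Solving this homogeneous linear system for the smallest-integer solution (first nonzero entry positive) gives (1, -1, 1).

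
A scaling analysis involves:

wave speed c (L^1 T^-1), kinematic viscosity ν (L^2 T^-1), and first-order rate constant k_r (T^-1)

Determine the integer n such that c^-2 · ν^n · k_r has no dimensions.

Balance the L exponent: (2)·n from ν, plus −2·(1) + (0) = -2 from the rest, must sum to zero.
2n − 2 = 0, so n = 1.

1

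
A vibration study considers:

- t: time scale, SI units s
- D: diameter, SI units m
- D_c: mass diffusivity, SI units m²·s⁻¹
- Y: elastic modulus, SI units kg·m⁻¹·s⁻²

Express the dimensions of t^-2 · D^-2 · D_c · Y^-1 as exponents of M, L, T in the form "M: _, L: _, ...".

Collect each base-dimension exponent across the product:
  M: −2·(0) − 2·(0) + (0) − (1) = -1
  L: −2·(0) − 2·(1) + (2) − (-1) = 1
  T: −2·(1) − 2·(0) + (-1) − (-2) = -1
So the dimensions are [M⁻¹ L T⁻¹].

M: -1, L: 1, T: -1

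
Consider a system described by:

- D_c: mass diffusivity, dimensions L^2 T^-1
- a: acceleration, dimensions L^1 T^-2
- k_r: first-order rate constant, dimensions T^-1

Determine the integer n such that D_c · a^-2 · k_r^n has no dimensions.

3

Balance the T exponent: (-1)·n from k_r, plus (-1) − 2·(-2) = 3 from the rest, must sum to zero.
−n + 3 = 0, so n = 3.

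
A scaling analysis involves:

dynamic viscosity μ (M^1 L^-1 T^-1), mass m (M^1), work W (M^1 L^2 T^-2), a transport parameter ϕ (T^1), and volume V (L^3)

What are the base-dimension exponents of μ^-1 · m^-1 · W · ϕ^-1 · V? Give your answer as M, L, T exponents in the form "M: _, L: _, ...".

Collect each base-dimension exponent across the product:
  M: −(1) − (1) + (1) − (0) + (0) = -1
  L: −(-1) − (0) + (2) − (0) + (3) = 6
  T: −(-1) − (0) + (-2) − (1) + (0) = -2
So the dimensions are [M⁻¹ L⁶ T⁻²].

M: -1, L: 6, T: -2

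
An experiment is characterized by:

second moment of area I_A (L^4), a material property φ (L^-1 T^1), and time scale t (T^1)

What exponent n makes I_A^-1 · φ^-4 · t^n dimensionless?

4

Balance the T exponent: (1)·n from t, plus −(0) − 4·(1) = -4 from the rest, must sum to zero.
n − 4 = 0, so n = 4.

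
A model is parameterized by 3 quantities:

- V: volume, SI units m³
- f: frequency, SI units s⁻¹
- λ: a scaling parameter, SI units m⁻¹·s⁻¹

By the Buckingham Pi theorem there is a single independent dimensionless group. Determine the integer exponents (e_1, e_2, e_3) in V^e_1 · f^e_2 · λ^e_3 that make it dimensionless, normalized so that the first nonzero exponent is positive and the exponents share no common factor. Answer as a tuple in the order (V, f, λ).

L: e_1·(3) + e_2·(0) + e_3·(-1) = 0
T: e_1·(0) + e_2·(-1) + e_3·(-1) = 0
Solving this homogeneous linear system for the smallest-integer solution (first nonzero entry positive) gives (1, -3, 3).

(1, -3, 3)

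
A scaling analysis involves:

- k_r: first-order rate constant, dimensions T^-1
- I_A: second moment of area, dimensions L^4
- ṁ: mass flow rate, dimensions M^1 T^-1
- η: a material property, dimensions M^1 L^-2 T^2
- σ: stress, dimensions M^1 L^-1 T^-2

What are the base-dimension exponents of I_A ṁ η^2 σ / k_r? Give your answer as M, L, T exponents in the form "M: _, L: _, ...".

Collect each base-dimension exponent across the product:
  M: −(0) + (0) + (1) + 2·(1) + (1) = 4
  L: −(0) + (4) + (0) + 2·(-2) + (-1) = -1
  T: −(-1) + (0) + (-1) + 2·(2) + (-2) = 2
So the dimensions are [M⁴ L⁻¹ T²].

M: 4, L: -1, T: 2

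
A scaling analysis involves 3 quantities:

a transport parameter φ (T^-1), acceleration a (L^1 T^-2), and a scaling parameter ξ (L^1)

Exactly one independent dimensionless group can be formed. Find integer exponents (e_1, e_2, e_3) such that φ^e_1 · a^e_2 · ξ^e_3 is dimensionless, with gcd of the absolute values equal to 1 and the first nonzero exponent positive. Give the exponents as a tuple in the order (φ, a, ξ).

L: e_1·(0) + e_2·(1) + e_3·(1) = 0
T: e_1·(-1) + e_2·(-2) + e_3·(0) = 0
Solving this homogeneous linear system for the smallest-integer solution (first nonzero entry positive) gives (2, -1, 1).

(2, -1, 1)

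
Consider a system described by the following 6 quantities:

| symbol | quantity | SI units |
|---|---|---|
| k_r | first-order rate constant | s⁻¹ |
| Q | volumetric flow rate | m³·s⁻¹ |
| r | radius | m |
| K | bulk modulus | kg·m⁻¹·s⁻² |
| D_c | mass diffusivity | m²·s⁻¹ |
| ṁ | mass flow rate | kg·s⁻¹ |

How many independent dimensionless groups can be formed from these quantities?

3

There are 6 variables and 3 base dimensions (M, L, T).
The dimension matrix has rank 3.
Independent dimensionless groups: 6 − 3 = 3.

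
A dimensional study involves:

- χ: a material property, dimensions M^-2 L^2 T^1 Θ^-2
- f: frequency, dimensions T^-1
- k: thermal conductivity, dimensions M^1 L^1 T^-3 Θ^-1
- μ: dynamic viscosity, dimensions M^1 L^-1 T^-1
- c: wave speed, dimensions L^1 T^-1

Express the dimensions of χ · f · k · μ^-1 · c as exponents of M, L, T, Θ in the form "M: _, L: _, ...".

M: -2, L: 5, T: -3, Θ: -3

Collect each base-dimension exponent across the product:
  M: (-2) + (0) + (1) − (1) + (0) = -2
  L: (2) + (0) + (1) − (-1) + (1) = 5
  T: (1) + (-1) + (-3) − (-1) + (-1) = -3
  Θ: (-2) + (0) + (-1) − (0) + (0) = -3
So the dimensions are [M⁻² L⁵ T⁻³ Θ⁻³].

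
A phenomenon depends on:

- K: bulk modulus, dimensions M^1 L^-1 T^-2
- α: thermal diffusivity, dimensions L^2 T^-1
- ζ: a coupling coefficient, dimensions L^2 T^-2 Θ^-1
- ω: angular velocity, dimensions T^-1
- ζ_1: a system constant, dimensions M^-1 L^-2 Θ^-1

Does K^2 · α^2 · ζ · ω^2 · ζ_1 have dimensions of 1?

no

Sum the exponent of each base dimension across the product:
  M: 2·[K]_M + 2·[α]_M + [ζ]_M + 2·[ω]_M + [ζ_1]_M = 2·(1) + 2·(0) + (0) + 2·(0) + (-1) = 1
  L: 2·[K]_L + 2·[α]_L + [ζ]_L + 2·[ω]_L + [ζ_1]_L = 2·(-1) + 2·(2) + (2) + 2·(0) + (-2) = 2
  T: 2·[K]_T + 2·[α]_T + [ζ]_T + 2·[ω]_T + [ζ_1]_T = 2·(-2) + 2·(-1) + (-2) + 2·(-1) + (0) = -10
  Θ: 2·[K]_Θ + 2·[α]_Θ + [ζ]_Θ + 2·[ω]_Θ + [ζ_1]_Θ = 2·(0) + 2·(0) + (-1) + 2·(0) + (-1) = -2
Net dimensions [M L² T⁻¹⁰ Θ⁻²] ≠ [1] — not dimensionless.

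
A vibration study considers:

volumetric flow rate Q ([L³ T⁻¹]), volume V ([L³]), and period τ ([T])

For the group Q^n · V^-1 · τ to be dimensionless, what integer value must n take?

1

Balance the L exponent: (3)·n from Q, plus −(3) + (0) = -3 from the rest, must sum to zero.
3n − 3 = 0, so n = 1.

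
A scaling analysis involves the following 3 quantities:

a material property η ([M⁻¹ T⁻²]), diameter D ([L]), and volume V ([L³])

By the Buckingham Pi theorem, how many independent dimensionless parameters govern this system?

1

There are 3 variables and 3 base dimensions (M, L, T).
The dimension matrix has rank 2 (less than 3: the dimension vectors are linearly dependent).
Independent dimensionless groups: 3 − 2 = 1.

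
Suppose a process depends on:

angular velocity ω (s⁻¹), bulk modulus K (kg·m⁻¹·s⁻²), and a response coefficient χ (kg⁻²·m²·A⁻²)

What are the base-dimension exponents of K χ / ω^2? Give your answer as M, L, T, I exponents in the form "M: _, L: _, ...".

Collect each base-dimension exponent across the product:
  M: −2·(0) + (1) + (-2) = -1
  L: −2·(0) + (-1) + (2) = 1
  T: −2·(-1) + (-2) + (0) = 0
  I: −2·(0) + (0) + (-2) = -2
So the dimensions are [M⁻¹ L I⁻²].

M: -1, L: 1, T: 0, I: -2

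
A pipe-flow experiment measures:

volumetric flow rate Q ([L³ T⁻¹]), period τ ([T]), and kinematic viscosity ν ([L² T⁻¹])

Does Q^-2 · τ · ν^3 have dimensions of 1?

Sum the exponent of each base dimension across the product:
  L: −2·[Q]_L + [τ]_L + 3·[ν]_L = −2·(3) + (0) + 3·(2) = 0
  T: −2·[Q]_T + [τ]_T + 3·[ν]_T = −2·(-1) + (1) + 3·(-1) = 0
All base exponents vanish — dimensionless.

yes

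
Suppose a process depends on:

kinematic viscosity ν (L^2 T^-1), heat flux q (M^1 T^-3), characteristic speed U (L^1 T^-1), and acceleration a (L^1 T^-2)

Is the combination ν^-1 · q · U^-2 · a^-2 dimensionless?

Sum the exponent of each base dimension across the product:
  M: −[ν]_M + [q]_M − 2·[U]_M − 2·[a]_M = −(0) + (1) − 2·(0) − 2·(0) = 1
  L: −[ν]_L + [q]_L − 2·[U]_L − 2·[a]_L = −(2) + (0) − 2·(1) − 2·(1) = -6
  T: −[ν]_T + [q]_T − 2·[U]_T − 2·[a]_T = −(-1) + (-3) − 2·(-1) − 2·(-2) = 4
Net dimensions [M L⁻⁶ T⁴] ≠ [1] — not dimensionless.

no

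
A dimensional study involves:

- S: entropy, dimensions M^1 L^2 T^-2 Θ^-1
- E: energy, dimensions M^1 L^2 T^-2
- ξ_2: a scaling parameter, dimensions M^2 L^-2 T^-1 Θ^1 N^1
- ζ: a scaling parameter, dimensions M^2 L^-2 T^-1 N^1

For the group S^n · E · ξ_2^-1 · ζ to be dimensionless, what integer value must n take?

Balance the M exponent: (1)·n from S, plus (1) − (2) + (2) = 1 from the rest, must sum to zero.
n + 1 = 0, so n = -1.

-1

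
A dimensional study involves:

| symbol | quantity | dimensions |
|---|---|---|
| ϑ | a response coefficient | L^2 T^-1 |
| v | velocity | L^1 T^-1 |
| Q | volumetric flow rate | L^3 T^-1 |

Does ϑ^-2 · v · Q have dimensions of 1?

Sum the exponent of each base dimension across the product:
  M: −2·[ϑ]_M + [v]_M + [Q]_M = −2·(0) + (0) + (0) = 0
  L: −2·[ϑ]_L + [v]_L + [Q]_L = −2·(2) + (1) + (3) = 0
  T: −2·[ϑ]_T + [v]_T + [Q]_T = −2·(-1) + (-1) + (-1) = 0
All base exponents vanish — dimensionless.

yes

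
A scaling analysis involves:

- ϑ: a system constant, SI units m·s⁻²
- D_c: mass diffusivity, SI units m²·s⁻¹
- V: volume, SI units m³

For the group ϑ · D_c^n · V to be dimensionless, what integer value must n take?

-2

Balance the L exponent: (2)·n from D_c, plus (1) + (3) = 4 from the rest, must sum to zero.
2n + 4 = 0, so n = -2.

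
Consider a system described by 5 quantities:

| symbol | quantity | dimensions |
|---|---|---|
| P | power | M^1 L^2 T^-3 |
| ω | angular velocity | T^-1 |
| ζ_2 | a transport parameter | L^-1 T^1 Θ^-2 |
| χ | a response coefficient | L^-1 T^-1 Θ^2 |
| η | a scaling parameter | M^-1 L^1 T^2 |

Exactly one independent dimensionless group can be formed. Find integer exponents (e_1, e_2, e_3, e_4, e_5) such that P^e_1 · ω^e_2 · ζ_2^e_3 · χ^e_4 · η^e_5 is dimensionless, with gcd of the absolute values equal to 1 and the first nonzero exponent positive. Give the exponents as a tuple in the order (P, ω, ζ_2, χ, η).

M: e_1·(1) + e_2·(0) + e_3·(0) + e_4·(0) + e_5·(-1) = 0
L: e_1·(2) + e_2·(0) + e_3·(-1) + e_4·(-1) + e_5·(1) = 0
T: e_1·(-3) + e_2·(-1) + e_3·(1) + e_4·(-1) + e_5·(2) = 0
Θ: e_1·(0) + e_2·(0) + e_3·(-2) + e_4·(2) + e_5·(0) = 0
Solving this homogeneous linear system for the smallest-integer solution (first nonzero entry positive) gives (2, -2, 3, 3, 2).

(2, -2, 3, 3, 2)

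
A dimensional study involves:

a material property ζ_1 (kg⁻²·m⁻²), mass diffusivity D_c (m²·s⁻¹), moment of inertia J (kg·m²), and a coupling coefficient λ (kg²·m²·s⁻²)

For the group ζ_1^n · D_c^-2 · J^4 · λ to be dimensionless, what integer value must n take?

Balance the M exponent: (-2)·n from ζ_1, plus −2·(0) + 4·(1) + (2) = 6 from the rest, must sum to zero.
-2n + 6 = 0, so n = 3.

3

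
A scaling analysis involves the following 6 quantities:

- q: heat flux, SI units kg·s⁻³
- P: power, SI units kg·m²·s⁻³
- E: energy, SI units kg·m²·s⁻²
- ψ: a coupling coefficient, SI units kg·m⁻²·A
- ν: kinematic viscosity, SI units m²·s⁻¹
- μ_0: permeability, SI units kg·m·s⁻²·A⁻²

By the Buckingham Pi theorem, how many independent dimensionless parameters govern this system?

2

There are 6 variables and 4 base dimensions (M, L, T, I).
The dimension matrix has rank 4.
Independent dimensionless groups: 6 − 4 = 2.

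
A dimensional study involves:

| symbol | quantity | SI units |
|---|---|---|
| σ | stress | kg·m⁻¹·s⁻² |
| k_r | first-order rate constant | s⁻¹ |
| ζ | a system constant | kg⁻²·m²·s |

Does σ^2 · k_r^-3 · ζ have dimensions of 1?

Sum the exponent of each base dimension across the product:
  M: 2·[σ]_M − 3·[k_r]_M + [ζ]_M = 2·(1) − 3·(0) + (-2) = 0
  L: 2·[σ]_L − 3·[k_r]_L + [ζ]_L = 2·(-1) − 3·(0) + (2) = 0
  T: 2·[σ]_T − 3·[k_r]_T + [ζ]_T = 2·(-2) − 3·(-1) + (1) = 0
All base exponents vanish — dimensionless.

yes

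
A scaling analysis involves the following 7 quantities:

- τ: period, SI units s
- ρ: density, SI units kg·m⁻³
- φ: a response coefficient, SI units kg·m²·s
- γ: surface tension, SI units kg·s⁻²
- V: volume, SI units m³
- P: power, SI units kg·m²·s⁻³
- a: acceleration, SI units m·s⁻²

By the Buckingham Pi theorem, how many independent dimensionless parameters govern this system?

4

There are 7 variables and 3 base dimensions (M, L, T).
The dimension matrix has rank 3.
Independent dimensionless groups: 7 − 3 = 4.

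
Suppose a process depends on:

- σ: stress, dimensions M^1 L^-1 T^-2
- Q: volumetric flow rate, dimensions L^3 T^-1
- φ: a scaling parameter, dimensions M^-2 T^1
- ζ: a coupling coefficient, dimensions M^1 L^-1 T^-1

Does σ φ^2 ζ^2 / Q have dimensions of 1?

no

Sum the exponent of each base dimension across the product:
  M: [σ]_M − [Q]_M + 2·[φ]_M + 2·[ζ]_M = (1) − (0) + 2·(-2) + 2·(1) = -1
  L: [σ]_L − [Q]_L + 2·[φ]_L + 2·[ζ]_L = (-1) − (3) + 2·(0) + 2·(-1) = -6
  T: [σ]_T − [Q]_T + 2·[φ]_T + 2·[ζ]_T = (-2) − (-1) + 2·(1) + 2·(-1) = -1
Net dimensions [M⁻¹ L⁻⁶ T⁻¹] ≠ [1] — not dimensionless.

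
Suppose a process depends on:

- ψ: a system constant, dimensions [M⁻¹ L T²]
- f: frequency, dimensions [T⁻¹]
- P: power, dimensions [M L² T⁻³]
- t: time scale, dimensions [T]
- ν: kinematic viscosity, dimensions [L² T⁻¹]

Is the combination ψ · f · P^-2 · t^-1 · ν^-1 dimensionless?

no

Sum the exponent of each base dimension across the product:
  M: [ψ]_M + [f]_M − 2·[P]_M − [t]_M − [ν]_M = (-1) + (0) − 2·(1) − (0) − (0) = -3
  L: [ψ]_L + [f]_L − 2·[P]_L − [t]_L − [ν]_L = (1) + (0) − 2·(2) − (0) − (2) = -5
  T: [ψ]_T + [f]_T − 2·[P]_T − [t]_T − [ν]_T = (2) + (-1) − 2·(-3) − (1) − (-1) = 7
Net dimensions [M⁻³ L⁻⁵ T⁷] ≠ [1] — not dimensionless.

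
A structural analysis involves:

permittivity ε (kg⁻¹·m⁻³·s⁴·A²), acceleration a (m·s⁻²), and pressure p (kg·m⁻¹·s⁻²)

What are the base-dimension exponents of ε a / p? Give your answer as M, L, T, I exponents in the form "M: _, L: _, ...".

M: -2, L: -1, T: 4, I: 2

Collect each base-dimension exponent across the product:
  M: (-1) + (0) − (1) = -2
  L: (-3) + (1) − (-1) = -1
  T: (4) + (-2) − (-2) = 4
  I: (2) + (0) − (0) = 2
So the dimensions are [M⁻² L⁻¹ T⁴ I²].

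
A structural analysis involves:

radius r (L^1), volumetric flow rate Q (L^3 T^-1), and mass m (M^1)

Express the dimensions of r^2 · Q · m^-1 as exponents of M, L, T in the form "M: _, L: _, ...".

M: -1, L: 5, T: -1

Collect each base-dimension exponent across the product:
  M: 2·(0) + (0) − (1) = -1
  L: 2·(1) + (3) − (0) = 5
  T: 2·(0) + (-1) − (0) = -1
So the dimensions are [M⁻¹ L⁵ T⁻¹].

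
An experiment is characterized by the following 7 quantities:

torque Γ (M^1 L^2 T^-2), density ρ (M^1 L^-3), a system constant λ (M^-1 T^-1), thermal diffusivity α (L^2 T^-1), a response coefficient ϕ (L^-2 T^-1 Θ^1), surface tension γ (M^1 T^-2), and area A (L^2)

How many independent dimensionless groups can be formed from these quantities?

3

There are 7 variables and 4 base dimensions (M, L, T, Θ).
The dimension matrix has rank 4.
Independent dimensionless groups: 7 − 4 = 3.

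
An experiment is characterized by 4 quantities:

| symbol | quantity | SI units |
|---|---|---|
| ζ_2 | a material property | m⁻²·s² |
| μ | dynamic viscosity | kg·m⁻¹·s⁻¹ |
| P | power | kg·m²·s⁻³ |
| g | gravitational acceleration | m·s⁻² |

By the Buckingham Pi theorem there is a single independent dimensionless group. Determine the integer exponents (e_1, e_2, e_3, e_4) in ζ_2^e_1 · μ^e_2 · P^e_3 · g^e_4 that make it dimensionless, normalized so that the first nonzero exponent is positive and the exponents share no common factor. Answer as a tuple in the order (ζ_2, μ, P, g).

M: e_1·(0) + e_2·(1) + e_3·(1) + e_4·(0) = 0
L: e_1·(-2) + e_2·(-1) + e_3·(2) + e_4·(1) = 0
T: e_1·(2) + e_2·(-1) + e_3·(-3) + e_4·(-2) = 0
Solving this homogeneous linear system for the smallest-integer solution (first nonzero entry positive) gives (2, -1, 1, 1).

(2, -1, 1, 1)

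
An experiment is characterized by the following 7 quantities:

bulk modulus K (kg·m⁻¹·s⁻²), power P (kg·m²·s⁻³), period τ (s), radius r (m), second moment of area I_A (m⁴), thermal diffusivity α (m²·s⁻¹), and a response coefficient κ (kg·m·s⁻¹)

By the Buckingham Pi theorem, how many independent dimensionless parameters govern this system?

There are 7 variables and 3 base dimensions (M, L, T).
The dimension matrix has rank 3.
Independent dimensionless groups: 7 − 3 = 4.

4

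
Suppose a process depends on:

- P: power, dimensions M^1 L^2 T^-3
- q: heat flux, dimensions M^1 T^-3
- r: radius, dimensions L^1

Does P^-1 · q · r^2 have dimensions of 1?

Sum the exponent of each base dimension across the product:
  M: −[P]_M + [q]_M + 2·[r]_M = −(1) + (1) + 2·(0) = 0
  L: −[P]_L + [q]_L + 2·[r]_L = −(2) + (0) + 2·(1) = 0
  T: −[P]_T + [q]_T + 2·[r]_T = −(-3) + (-3) + 2·(0) = 0
  Θ: −[P]_Θ + [q]_Θ + 2·[r]_Θ = −(0) + (0) + 2·(0) = 0
All base exponents vanish — dimensionless.

yes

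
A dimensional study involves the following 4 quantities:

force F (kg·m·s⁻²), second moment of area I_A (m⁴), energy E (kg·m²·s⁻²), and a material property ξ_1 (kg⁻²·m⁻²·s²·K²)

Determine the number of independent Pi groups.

1

There are 4 variables and 4 base dimensions (M, L, T, Θ).
The dimension matrix has rank 3 (less than 4: the dimension vectors are linearly dependent).
Independent dimensionless groups: 4 − 3 = 1.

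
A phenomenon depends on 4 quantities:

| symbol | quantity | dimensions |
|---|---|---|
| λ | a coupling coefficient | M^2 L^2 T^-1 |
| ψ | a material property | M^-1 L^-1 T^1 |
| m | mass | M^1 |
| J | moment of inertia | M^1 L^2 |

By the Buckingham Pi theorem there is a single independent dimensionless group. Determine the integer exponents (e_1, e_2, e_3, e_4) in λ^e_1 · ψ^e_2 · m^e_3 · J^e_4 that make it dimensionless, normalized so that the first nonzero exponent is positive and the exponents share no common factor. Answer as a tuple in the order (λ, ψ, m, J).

(2, 2, -1, -1)

M: e_1·(2) + e_2·(-1) + e_3·(1) + e_4·(1) = 0
L: e_1·(2) + e_2·(-1) + e_3·(0) + e_4·(2) = 0
T: e_1·(-1) + e_2·(1) + e_3·(0) + e_4·(0) = 0
Solving this homogeneous linear system for the smallest-integer solution (first nonzero entry positive) gives (2, 2, -1, -1).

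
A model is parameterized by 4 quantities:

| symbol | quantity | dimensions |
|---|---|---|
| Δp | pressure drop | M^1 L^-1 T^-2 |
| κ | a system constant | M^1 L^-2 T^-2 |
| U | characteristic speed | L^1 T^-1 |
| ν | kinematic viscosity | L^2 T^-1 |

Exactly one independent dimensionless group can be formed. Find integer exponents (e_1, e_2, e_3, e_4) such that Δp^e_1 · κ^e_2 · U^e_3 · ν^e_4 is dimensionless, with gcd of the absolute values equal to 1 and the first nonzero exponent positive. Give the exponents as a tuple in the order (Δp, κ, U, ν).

M: e_1·(1) + e_2·(1) + e_3·(0) + e_4·(0) = 0
L: e_1·(-1) + e_2·(-2) + e_3·(1) + e_4·(2) = 0
T: e_1·(-2) + e_2·(-2) + e_3·(-1) + e_4·(-1) = 0
Solving this homogeneous linear system for the smallest-integer solution (first nonzero entry positive) gives (1, -1, 1, -1).

(1, -1, 1, -1)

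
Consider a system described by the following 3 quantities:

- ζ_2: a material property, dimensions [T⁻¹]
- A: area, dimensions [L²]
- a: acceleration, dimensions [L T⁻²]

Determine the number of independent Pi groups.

There are 3 variables and 2 base dimensions (L, T).
The dimension matrix has rank 2.
Independent dimensionless groups: 3 − 2 = 1.

1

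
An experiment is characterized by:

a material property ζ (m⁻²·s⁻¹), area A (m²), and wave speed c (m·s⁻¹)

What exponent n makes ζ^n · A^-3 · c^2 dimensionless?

Balance the L exponent: (-2)·n from ζ, plus −3·(2) + 2·(1) = -4 from the rest, must sum to zero.
-2n − 4 = 0, so n = -2.

-2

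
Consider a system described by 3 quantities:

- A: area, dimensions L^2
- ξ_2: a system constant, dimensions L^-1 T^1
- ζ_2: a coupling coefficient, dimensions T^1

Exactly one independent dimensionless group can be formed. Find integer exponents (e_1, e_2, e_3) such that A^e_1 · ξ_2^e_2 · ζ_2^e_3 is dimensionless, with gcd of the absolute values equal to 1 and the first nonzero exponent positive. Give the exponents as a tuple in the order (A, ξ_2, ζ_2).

L: e_1·(2) + e_2·(-1) + e_3·(0) = 0
T: e_1·(0) + e_2·(1) + e_3·(1) = 0
Solving this homogeneous linear system for the smallest-integer solution (first nonzero entry positive) gives (1, 2, -2).

(1, 2, -2)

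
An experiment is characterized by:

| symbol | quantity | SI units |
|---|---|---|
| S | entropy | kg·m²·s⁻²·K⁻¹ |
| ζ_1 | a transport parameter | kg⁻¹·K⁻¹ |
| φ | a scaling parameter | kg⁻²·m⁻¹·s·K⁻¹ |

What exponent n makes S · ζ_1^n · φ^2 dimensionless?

-3

Balance the M exponent: (-1)·n from ζ_1, plus (1) + 2·(-2) = -3 from the rest, must sum to zero.
−n − 3 = 0, so n = -3.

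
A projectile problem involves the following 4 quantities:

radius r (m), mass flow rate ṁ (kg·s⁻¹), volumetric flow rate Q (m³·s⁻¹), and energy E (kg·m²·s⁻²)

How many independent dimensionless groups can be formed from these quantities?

1

There are 4 variables and 3 base dimensions (M, L, T).
The dimension matrix has rank 3.
Independent dimensionless groups: 4 − 3 = 1.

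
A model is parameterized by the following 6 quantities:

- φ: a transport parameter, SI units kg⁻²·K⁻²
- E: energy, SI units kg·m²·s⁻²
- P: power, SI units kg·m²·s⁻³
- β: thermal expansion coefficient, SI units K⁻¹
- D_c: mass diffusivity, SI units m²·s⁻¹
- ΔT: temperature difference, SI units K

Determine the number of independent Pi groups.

2

There are 6 variables and 4 base dimensions (M, L, T, Θ).
The dimension matrix has rank 4.
Independent dimensionless groups: 6 − 4 = 2.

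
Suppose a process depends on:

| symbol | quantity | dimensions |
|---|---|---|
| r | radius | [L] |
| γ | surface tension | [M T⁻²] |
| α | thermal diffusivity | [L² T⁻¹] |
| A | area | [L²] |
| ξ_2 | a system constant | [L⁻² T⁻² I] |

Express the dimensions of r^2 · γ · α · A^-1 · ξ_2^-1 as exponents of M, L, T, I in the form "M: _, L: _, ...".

Collect each base-dimension exponent across the product:
  M: 2·(0) + (1) + (0) − (0) − (0) = 1
  L: 2·(1) + (0) + (2) − (2) − (-2) = 4
  T: 2·(0) + (-2) + (-1) − (0) − (-2) = -1
  I: 2·(0) + (0) + (0) − (0) − (1) = -1
So the dimensions are [M L⁴ T⁻¹ I⁻¹].

M: 1, L: 4, T: -1, I: -1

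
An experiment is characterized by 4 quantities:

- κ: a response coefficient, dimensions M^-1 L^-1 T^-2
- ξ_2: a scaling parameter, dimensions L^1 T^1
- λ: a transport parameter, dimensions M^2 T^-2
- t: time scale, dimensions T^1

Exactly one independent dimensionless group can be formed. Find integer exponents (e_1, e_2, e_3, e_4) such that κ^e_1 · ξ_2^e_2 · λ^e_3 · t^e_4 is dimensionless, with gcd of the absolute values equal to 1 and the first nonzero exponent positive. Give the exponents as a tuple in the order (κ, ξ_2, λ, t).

(2, 2, 1, 4)

M: e_1·(-1) + e_2·(0) + e_3·(2) + e_4·(0) = 0
L: e_1·(-1) + e_2·(1) + e_3·(0) + e_4·(0) = 0
T: e_1·(-2) + e_2·(1) + e_3·(-2) + e_4·(1) = 0
Solving this homogeneous linear system for the smallest-integer solution (first nonzero entry positive) gives (2, 2, 1, 4).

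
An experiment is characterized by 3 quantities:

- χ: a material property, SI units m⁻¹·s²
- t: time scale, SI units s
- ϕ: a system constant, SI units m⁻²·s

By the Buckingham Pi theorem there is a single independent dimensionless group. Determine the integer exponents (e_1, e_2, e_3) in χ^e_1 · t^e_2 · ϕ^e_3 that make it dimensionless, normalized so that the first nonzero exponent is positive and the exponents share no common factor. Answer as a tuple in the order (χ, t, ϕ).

L: e_1·(-1) + e_2·(0) + e_3·(-2) = 0
T: e_1·(2) + e_2·(1) + e_3·(1) = 0
Solving this homogeneous linear system for the smallest-integer solution (first nonzero entry positive) gives (2, -3, -1).

(2, -3, -1)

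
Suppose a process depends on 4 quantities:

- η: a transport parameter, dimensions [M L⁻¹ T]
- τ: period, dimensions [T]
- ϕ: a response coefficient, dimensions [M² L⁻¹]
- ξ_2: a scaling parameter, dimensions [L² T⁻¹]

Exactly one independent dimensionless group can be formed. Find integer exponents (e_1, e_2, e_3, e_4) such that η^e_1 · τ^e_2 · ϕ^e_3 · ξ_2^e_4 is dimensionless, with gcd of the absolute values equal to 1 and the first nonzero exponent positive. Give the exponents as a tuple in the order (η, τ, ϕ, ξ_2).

M: e_1·(1) + e_2·(0) + e_3·(2) + e_4·(0) = 0
L: e_1·(-1) + e_2·(0) + e_3·(-1) + e_4·(2) = 0
T: e_1·(1) + e_2·(1) + e_3·(0) + e_4·(-1) = 0
Solving this homogeneous linear system for the smallest-integer solution (first nonzero entry positive) gives (4, -3, -2, 1).

(4, -3, -2, 1)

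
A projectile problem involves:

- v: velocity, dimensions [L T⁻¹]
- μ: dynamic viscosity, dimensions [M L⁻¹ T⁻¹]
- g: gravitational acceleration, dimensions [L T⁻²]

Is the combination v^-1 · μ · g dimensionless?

no

Sum the exponent of each base dimension across the product:
  M: −[v]_M + [μ]_M + [g]_M = −(0) + (1) + (0) = 1
  L: −[v]_L + [μ]_L + [g]_L = −(1) + (-1) + (1) = -1
  T: −[v]_T + [μ]_T + [g]_T = −(-1) + (-1) + (-2) = -2
Net dimensions [M L⁻¹ T⁻²] ≠ [1] — not dimensionless.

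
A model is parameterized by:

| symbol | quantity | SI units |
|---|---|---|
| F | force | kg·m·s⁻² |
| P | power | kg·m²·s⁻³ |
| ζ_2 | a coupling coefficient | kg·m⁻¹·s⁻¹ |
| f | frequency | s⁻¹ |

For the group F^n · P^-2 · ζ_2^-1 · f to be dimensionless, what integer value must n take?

Balance the M exponent: (1)·n from F, plus −2·(1) − (1) + (0) = -3 from the rest, must sum to zero.
n − 3 = 0, so n = 3.

3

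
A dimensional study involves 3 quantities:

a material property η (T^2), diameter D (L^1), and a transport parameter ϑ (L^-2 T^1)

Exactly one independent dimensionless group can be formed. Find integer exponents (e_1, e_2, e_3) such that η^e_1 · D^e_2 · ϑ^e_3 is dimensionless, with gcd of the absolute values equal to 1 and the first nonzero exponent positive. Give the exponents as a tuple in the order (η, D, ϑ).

L: e_1·(0) + e_2·(1) + e_3·(-2) = 0
T: e_1·(2) + e_2·(0) + e_3·(1) = 0
Solving this homogeneous linear system for the smallest-integer solution (first nonzero entry positive) gives (1, -4, -2).

(1, -4, -2)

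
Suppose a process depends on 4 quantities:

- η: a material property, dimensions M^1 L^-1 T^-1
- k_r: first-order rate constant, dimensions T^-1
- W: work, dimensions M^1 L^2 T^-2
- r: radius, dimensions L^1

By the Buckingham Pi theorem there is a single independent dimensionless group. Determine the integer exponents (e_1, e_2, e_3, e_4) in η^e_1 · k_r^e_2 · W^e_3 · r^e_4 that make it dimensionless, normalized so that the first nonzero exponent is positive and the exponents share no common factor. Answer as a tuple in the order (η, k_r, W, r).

M: e_1·(1) + e_2·(0) + e_3·(1) + e_4·(0) = 0
L: e_1·(-1) + e_2·(0) + e_3·(2) + e_4·(1) = 0
T: e_1·(-1) + e_2·(-1) + e_3·(-2) + e_4·(0) = 0
Solving this homogeneous linear system for the smallest-integer solution (first nonzero entry positive) gives (1, 1, -1, 3).

(1, 1, -1, 3)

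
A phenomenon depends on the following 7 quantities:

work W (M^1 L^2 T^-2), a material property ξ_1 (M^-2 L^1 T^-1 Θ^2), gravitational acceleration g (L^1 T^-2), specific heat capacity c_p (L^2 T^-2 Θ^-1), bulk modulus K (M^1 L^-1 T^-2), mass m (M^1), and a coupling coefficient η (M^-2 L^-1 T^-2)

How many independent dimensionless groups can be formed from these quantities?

There are 7 variables and 4 base dimensions (M, L, T, Θ).
The dimension matrix has rank 4.
Independent dimensionless groups: 7 − 4 = 3.

3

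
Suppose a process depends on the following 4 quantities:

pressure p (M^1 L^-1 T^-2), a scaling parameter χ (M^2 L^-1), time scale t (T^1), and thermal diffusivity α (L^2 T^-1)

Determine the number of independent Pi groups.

1

There are 4 variables and 3 base dimensions (M, L, T).
The dimension matrix has rank 3.
Independent dimensionless groups: 4 − 3 = 1.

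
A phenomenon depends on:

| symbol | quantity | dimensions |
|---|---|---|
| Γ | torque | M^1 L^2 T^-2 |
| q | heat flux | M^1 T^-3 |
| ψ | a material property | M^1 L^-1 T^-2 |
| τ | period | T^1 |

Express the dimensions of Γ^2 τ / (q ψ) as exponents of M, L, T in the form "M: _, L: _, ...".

M: 0, L: 5, T: 2

Collect each base-dimension exponent across the product:
  M: 2·(1) − (1) − (1) + (0) = 0
  L: 2·(2) − (0) − (-1) + (0) = 5
  T: 2·(-2) − (-3) − (-2) + (1) = 2
So the dimensions are [L⁵ T²].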